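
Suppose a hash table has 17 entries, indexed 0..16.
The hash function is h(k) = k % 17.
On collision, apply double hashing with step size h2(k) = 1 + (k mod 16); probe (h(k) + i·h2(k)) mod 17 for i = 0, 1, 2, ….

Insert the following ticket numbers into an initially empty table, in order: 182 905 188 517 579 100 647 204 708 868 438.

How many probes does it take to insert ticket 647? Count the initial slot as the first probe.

Insert 182: h=12, slot 12 empty => index 12.
Insert 905: h=4, slot 4 empty => index 4.
Insert 188: h=1, slot 1 empty => index 1.
Insert 517: h=7, slot 7 empty => index 7.
Insert 579: h=1, h2=4, slot 1 occupied => index 5.
Insert 100: h=15, slot 15 empty => index 15.
Insert 647: h=1, h2=8, slot 1 occupied => index 9.
Insert 204: h=0, slot 0 empty => index 0.
Insert 708: h=11, slot 11 empty => index 11.
Insert 868: h=1, h2=5, slot 1 occupied => index 6.
Insert 438: h=13, slot 13 empty => index 13.
Table: [204, 188, _, _, 905, 579, 868, 517, _, 647, _, 708, 182, 438, _, 100, _]

2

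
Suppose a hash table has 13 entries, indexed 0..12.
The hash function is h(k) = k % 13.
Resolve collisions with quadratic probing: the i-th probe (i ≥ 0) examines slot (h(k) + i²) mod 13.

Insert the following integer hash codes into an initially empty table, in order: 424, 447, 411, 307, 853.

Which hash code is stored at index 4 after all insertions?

424 hashes to 8; slot 8 is free => place at 8.
447 hashes to 5; slot 5 is free => place at 5.
411 hashes to 8; 8 taken => place at 9.
307 hashes to 8; 8,9 taken => place at 12.
853 hashes to 8; 8,9,12 taken => place at 4.
Table: [∅, ∅, ∅, ∅, 853, 447, ∅, ∅, 424, 411, ∅, ∅, 307]

853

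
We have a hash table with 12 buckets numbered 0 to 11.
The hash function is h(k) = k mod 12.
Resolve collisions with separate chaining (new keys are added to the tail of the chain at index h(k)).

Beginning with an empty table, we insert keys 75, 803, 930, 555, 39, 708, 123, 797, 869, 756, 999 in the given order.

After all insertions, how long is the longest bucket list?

Insert 75: h=3, bucket 3 empty → new chain.
Insert 803: h=11, bucket 11 empty → new chain.
Insert 930: h=6, bucket 6 empty → new chain.
Insert 555: h=3, bucket 3 nonempty → append to chain.
Insert 39: h=3, bucket 3 nonempty → append to chain.
Insert 708: h=0, bucket 0 empty → new chain.
Insert 123: h=3, bucket 3 nonempty → append to chain.
Insert 797: h=5, bucket 5 empty → new chain.
Insert 869: h=5, bucket 5 nonempty → append to chain.
Insert 756: h=0, bucket 0 nonempty → append to chain.
Insert 999: h=3, bucket 3 nonempty → append to chain.
Final buckets:
0: 708 -> 756
1: -
2: -
3: 75 -> 555 -> 39 -> 123 -> 999
4: -
5: 797 -> 869
6: 930
7: -
8: -
9: -
10: -
11: 803

5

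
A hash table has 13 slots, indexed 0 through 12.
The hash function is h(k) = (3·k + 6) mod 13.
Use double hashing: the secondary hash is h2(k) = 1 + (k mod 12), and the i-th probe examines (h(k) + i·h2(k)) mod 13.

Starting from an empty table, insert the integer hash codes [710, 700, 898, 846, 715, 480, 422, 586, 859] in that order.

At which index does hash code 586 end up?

7

710: h=4 => slot 4
700: h=0 => slot 0
898: h=9 => slot 9
846: h=9, h2=7, probe 9,3 => slot 3
715: h=6 => slot 6
480: h=3, h2=1, probe 3,4,5 => slot 5
422: h=11 => slot 11
586: h=9, h2=11, probe 9,7 => slot 7
859: h=9, h2=8, probe 9,4,12 => slot 12
Table: [700, _, _, 846, 710, 480, 715, 586, _, 898, _, 422, 859]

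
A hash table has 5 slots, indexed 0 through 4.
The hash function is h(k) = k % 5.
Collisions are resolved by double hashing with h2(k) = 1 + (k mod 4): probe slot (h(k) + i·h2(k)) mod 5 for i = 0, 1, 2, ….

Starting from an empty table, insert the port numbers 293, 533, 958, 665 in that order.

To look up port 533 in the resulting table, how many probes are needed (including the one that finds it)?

293: h=3 => slot 3
533: h=3, h2=2, probe 3,0 => slot 0
958: h=3, h2=3, probe 3,1 => slot 1
665: h=0, h2=2, probe 0,2 => slot 2
Table: [533, 958, 665, 293, —]
Lookup 533: h=3, h2=2, probe 3,0 → found at 0.

2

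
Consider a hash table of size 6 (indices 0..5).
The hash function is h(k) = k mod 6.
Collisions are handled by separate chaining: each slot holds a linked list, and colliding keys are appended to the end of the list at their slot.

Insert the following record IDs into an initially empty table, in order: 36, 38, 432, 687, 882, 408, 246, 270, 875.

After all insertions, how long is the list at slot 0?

6

36 → bucket 0
38 → bucket 2
432 → bucket 0 (collision)
687 → bucket 3
882 → bucket 0 (collision)
408 → bucket 0 (collision)
246 → bucket 0 (collision)
270 → bucket 0 (collision)
875 → bucket 5
Final buckets:
0: 36 -> 432 -> 882 -> 408 -> 246 -> 270
1: ∅
2: 38
3: 687
4: ∅
5: 875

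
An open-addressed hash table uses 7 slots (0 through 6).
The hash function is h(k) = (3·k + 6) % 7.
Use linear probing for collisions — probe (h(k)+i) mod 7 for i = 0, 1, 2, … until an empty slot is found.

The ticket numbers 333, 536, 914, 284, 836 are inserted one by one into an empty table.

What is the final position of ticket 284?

333 hashes to 4; slot 4 is free => place at 4.
536 hashes to 4; 4 taken => place at 5.
914 hashes to 4; 4,5 taken => place at 6.
284 hashes to 4; 4,5,6 taken => place at 0.
836 hashes to 1; slot 1 is free => place at 1.
Table: [284, 836, _, _, 333, 536, 914]

0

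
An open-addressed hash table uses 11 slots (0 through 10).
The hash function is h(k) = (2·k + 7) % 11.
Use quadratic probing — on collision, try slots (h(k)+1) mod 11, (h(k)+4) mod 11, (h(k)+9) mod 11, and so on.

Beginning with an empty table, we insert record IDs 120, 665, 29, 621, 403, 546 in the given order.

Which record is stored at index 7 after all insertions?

621

120: h=5 -> slot 5
665: h=6 -> slot 6
29: h=10 -> slot 10
621: h=6, probe 6,7 -> slot 7
403: h=10, probe 10,0 -> slot 0
546: h=10, probe 10,0,3 -> slot 3
Table: [403, ., ., 546, ., 120, 665, 621, ., ., 29]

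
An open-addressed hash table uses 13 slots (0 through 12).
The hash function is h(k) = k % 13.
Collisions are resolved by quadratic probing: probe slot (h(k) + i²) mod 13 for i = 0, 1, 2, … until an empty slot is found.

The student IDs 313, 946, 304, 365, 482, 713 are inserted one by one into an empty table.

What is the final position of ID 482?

313 hashes to 1; slot 1 is free -> place at 1.
946 hashes to 10; slot 10 is free -> place at 10.
304 hashes to 5; slot 5 is free -> place at 5.
365 hashes to 1; 1 taken -> place at 2.
482 hashes to 1; 1,2,5,10 taken -> place at 4.
713 hashes to 11; slot 11 is free -> place at 11.
Table: [-, 313, 365, -, 482, 304, -, -, -, -, 946, 713, -]

4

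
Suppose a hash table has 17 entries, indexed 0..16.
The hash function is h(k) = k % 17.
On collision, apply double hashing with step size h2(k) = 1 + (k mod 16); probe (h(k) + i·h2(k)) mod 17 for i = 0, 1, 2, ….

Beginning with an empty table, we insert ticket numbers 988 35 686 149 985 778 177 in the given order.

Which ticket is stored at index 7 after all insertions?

Insert 988: h=2, slot 2 empty → index 2.
Insert 35: h=1, slot 1 empty → index 1.
Insert 686: h=6, slot 6 empty → index 6.
Insert 149: h=13, slot 13 empty → index 13.
Insert 985: h=16, slot 16 empty → index 16.
Insert 778: h=13, h2=11, slot 13 occupied → index 7.
Insert 177: h=7, h2=2, slot 7 occupied → index 9.
Table: [., 35, 988, ., ., ., 686, 778, ., 177, ., ., ., 149, ., ., 985]

778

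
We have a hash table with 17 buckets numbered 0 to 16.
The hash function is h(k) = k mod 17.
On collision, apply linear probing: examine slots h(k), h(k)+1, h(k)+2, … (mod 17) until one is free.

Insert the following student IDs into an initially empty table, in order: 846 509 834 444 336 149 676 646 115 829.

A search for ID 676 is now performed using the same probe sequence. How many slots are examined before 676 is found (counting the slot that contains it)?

5

846: h=13 → slot 13
509: h=16 → slot 16
834: h=1 → slot 1
444: h=2 → slot 2
336: h=13, probe 13,14 → slot 14
149: h=13, probe 13,14,15 → slot 15
676: h=13, probe 13,14,15,16,0 → slot 0
646: h=0, probe 0,1,2,3 → slot 3
115: h=13, probe 13,14,15,16,0,1,2,3,4 → slot 4
829: h=13, probe 13,14,15,16,0,1,2,3,4,5 → slot 5
Table: [676, 834, 444, 646, 115, 829, ., ., ., ., ., ., ., 846, 336, 149, 509]
Lookup 676: h=13, probe 13,14,15,16,0 → found at 0.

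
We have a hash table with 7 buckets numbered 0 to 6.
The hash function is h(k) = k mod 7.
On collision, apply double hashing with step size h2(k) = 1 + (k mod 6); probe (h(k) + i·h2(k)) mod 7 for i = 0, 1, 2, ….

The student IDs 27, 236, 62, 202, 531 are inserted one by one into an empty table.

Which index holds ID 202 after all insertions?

27 hashes to 6; slot 6 is free -> place at 6.
236 hashes to 5; slot 5 is free -> place at 5.
62 hashes to 6, h2=3; 6 taken -> place at 2.
202 hashes to 6, h2=5; 6 taken -> place at 4.
531 hashes to 6, h2=4; 6 taken -> place at 3.
Table: [_, _, 62, 531, 202, 236, 27]

4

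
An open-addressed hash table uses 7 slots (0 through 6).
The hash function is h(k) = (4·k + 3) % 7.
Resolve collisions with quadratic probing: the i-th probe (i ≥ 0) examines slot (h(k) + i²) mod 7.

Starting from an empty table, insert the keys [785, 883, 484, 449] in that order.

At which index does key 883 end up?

1

Insert 785: h=0, slot 0 empty -> index 0.
Insert 883: h=0, slot 0 occupied -> index 1.
Insert 484: h=0, slots 0,1 occupied -> index 4.
Insert 449: h=0, slots 0,1,4 occupied -> index 2.
Table: [785, 883, 449, ., 484, ., .]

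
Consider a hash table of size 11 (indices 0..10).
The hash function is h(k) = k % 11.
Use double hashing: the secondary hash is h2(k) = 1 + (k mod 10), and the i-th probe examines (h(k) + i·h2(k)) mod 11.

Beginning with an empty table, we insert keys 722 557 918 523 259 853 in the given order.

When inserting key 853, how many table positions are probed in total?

Insert 722: h=7, slot 7 empty => index 7.
Insert 557: h=7, h2=8, slot 7 occupied => index 4.
Insert 918: h=5, slot 5 empty => index 5.
Insert 523: h=6, slot 6 empty => index 6.
Insert 259: h=6, h2=10, slots 6,5,4 occupied => index 3.
Insert 853: h=6, h2=4, slot 6 occupied => index 10.
Table: [_, _, _, 259, 557, 918, 523, 722, _, _, 853]

2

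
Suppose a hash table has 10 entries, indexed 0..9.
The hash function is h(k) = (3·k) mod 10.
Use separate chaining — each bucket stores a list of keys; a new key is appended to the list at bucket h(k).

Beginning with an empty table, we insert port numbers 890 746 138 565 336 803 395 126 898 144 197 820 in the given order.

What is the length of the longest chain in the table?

890 -> bucket 0
746 -> bucket 8
138 -> bucket 4
565 -> bucket 5
336 -> bucket 8 (collision)
803 -> bucket 9
395 -> bucket 5 (collision)
126 -> bucket 8 (collision)
898 -> bucket 4 (collision)
144 -> bucket 2
197 -> bucket 1
820 -> bucket 0 (collision)
Final buckets:
0: 890 -> 820
1: 197
2: 144
3: —
4: 138 -> 898
5: 565 -> 395
6: —
7: —
8: 746 -> 336 -> 126
9: 803

3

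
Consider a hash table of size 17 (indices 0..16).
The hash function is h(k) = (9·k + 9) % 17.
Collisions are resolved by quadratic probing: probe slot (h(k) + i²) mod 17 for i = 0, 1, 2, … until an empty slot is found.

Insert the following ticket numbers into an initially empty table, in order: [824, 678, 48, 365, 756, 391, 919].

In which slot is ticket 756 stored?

0

824 hashes to 13; slot 13 is free => place at 13.
678 hashes to 8; slot 8 is free => place at 8.
48 hashes to 16; slot 16 is free => place at 16.
365 hashes to 13; 13 taken => place at 14.
756 hashes to 13; 13,14 taken => place at 0.
391 hashes to 9; slot 9 is free => place at 9.
919 hashes to 1; slot 1 is free => place at 1.
Table: [756, 919, ., ., ., ., ., ., 678, 391, ., ., ., 824, 365, ., 48]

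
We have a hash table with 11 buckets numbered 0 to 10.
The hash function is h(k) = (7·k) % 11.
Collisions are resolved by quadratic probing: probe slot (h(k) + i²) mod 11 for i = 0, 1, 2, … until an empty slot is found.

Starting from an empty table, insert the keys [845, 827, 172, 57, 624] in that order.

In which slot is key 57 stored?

845 hashes to 8; slot 8 is free → place at 8.
827 hashes to 3; slot 3 is free → place at 3.
172 hashes to 5; slot 5 is free → place at 5.
57 hashes to 3; 3 taken → place at 4.
624 hashes to 1; slot 1 is free → place at 1.
Table: [∅, 624, ∅, 827, 57, 172, ∅, ∅, 845, ∅, ∅]

4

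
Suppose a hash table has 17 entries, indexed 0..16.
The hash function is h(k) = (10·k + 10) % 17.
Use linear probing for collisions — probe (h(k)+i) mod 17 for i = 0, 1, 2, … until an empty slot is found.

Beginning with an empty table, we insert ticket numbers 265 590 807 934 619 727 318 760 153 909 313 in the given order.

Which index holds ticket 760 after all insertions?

14

265: h=8 → slot 8
590: h=11 → slot 11
807: h=5 → slot 5
934: h=0 → slot 0
619: h=12 → slot 12
727: h=4 → slot 4
318: h=11, probe 11,12,13 → slot 13
760: h=11, probe 11,12,13,14 → slot 14
153: h=10 → slot 10
909: h=5, probe 5,6 → slot 6
313: h=12, probe 12,13,14,15 → slot 15
Table: [934, —, —, —, 727, 807, 909, —, 265, —, 153, 590, 619, 318, 760, 313, —]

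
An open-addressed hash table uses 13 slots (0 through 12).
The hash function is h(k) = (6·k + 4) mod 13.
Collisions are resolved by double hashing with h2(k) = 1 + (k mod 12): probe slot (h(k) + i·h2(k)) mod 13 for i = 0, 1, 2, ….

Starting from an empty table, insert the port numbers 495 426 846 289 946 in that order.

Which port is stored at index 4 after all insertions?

846

495: h=10 => slot 10
426: h=12 => slot 12
846: h=10, h2=7, probe 10,4 => slot 4
289: h=9 => slot 9
946: h=12, h2=11, probe 12,10,8 => slot 8
Table: [∅, ∅, ∅, ∅, 846, ∅, ∅, ∅, 946, 289, 495, ∅, 426]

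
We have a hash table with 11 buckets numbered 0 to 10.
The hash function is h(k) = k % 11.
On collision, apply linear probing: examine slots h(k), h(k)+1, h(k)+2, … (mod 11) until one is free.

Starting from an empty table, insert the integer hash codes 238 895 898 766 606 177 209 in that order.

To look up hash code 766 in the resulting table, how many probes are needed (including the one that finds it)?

Insert 238: h=7, slot 7 empty => index 7.
Insert 895: h=4, slot 4 empty => index 4.
Insert 898: h=7, slot 7 occupied => index 8.
Insert 766: h=7, slots 7,8 occupied => index 9.
Insert 606: h=1, slot 1 empty => index 1.
Insert 177: h=1, slot 1 occupied => index 2.
Insert 209: h=0, slot 0 empty => index 0.
Table: [209, 606, 177, _, 895, _, _, 238, 898, 766, _]
Lookup 766: h=7, probe 7,8,9 → found at 9.

3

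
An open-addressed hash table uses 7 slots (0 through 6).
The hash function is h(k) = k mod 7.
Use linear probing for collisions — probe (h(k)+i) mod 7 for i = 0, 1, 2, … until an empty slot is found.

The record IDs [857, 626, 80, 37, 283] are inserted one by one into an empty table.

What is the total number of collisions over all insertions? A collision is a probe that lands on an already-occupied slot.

857 hashes to 3; slot 3 is free → place at 3.
626 hashes to 3; 3 taken → place at 4.
80 hashes to 3; 3,4 taken → place at 5.
37 hashes to 2; slot 2 is free → place at 2.
283 hashes to 3; 3,4,5 taken → place at 6.
Table: [∅, ∅, 37, 857, 626, 80, 283]

6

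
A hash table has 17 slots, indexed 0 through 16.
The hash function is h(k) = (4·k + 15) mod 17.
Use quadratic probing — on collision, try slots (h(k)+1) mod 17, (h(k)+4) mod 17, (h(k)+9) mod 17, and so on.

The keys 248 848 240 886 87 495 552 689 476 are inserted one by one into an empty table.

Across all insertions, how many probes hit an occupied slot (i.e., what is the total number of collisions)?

248 hashes to 4; slot 4 is free => place at 4.
848 hashes to 7; slot 7 is free => place at 7.
240 hashes to 6; slot 6 is free => place at 6.
886 hashes to 6; 6,7 taken => place at 10.
87 hashes to 6; 6,7,10 taken => place at 15.
495 hashes to 6; 6,7,10,15 taken => place at 5.
552 hashes to 13; slot 13 is free => place at 13.
689 hashes to 0; slot 0 is free => place at 0.
476 hashes to 15; 15 taken => place at 16.
Table: [689, ∅, ∅, ∅, 248, 495, 240, 848, ∅, ∅, 886, ∅, ∅, 552, ∅, 87, 476]

10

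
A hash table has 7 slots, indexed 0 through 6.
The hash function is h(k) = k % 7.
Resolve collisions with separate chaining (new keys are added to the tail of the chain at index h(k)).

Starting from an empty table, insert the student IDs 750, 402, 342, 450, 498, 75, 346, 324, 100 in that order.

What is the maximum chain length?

3

Insert 750: h=1, bucket 1 empty -> new chain.
Insert 402: h=3, bucket 3 empty -> new chain.
Insert 342: h=6, bucket 6 empty -> new chain.
Insert 450: h=2, bucket 2 empty -> new chain.
Insert 498: h=1, bucket 1 nonempty -> append to chain.
Insert 75: h=5, bucket 5 empty -> new chain.
Insert 346: h=3, bucket 3 nonempty -> append to chain.
Insert 324: h=2, bucket 2 nonempty -> append to chain.
Insert 100: h=2, bucket 2 nonempty -> append to chain.
Final buckets:
0: _
1: 750 -> 498
2: 450 -> 324 -> 100
3: 402 -> 346
4: _
5: 75
6: 342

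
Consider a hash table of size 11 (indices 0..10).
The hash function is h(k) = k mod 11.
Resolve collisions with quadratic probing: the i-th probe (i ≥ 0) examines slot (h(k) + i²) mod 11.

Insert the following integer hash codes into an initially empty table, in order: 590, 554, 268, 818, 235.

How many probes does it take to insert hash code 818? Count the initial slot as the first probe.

Insert 590: h=7, slot 7 empty => index 7.
Insert 554: h=4, slot 4 empty => index 4.
Insert 268: h=4, slot 4 occupied => index 5.
Insert 818: h=4, slots 4,5 occupied => index 8.
Insert 235: h=4, slots 4,5,8 occupied => index 2.
Table: [_, _, 235, _, 554, 268, _, 590, 818, _, _]

3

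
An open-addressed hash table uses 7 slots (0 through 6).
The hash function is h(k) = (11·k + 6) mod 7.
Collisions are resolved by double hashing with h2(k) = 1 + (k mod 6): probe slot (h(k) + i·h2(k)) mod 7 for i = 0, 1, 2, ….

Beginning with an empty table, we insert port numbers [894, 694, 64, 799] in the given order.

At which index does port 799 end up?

0

Insert 894: h=5, slot 5 empty => index 5.
Insert 694: h=3, slot 3 empty => index 3.
Insert 64: h=3, h2=5, slot 3 occupied => index 1.
Insert 799: h=3, h2=2, slots 3,5 occupied => index 0.
Table: [799, 64, _, 694, _, 894, _]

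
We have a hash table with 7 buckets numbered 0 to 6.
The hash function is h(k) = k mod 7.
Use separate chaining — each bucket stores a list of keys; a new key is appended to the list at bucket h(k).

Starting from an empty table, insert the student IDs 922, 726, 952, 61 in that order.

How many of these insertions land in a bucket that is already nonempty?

2

Insert 922: h=5, bucket 5 empty -> new chain.
Insert 726: h=5, bucket 5 nonempty -> append to chain.
Insert 952: h=0, bucket 0 empty -> new chain.
Insert 61: h=5, bucket 5 nonempty -> append to chain.
Final buckets:
0: 952
1: ∅
2: ∅
3: ∅
4: ∅
5: 922 -> 726 -> 61
6: ∅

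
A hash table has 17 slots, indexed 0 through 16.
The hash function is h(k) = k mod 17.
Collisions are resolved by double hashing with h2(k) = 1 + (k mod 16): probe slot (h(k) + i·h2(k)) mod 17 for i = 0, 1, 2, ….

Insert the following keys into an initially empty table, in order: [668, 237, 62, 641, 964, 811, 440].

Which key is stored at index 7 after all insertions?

668: h=5 -> slot 5
237: h=16 -> slot 16
62: h=11 -> slot 11
641: h=12 -> slot 12
964: h=12, h2=5, probe 12,0 -> slot 0
811: h=12, h2=12, probe 12,7 -> slot 7
440: h=15 -> slot 15
Table: [964, —, —, —, —, 668, —, 811, —, —, —, 62, 641, —, —, 440, 237]

811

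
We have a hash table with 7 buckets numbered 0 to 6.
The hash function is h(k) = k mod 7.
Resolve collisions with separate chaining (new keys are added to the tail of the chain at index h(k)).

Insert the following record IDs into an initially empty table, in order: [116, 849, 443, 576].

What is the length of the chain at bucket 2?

116 -> bucket 4
849 -> bucket 2
443 -> bucket 2 (collision)
576 -> bucket 2 (collision)
Final buckets:
0: _
1: _
2: 849 -> 443 -> 576
3: _
4: 116
5: _
6: _

3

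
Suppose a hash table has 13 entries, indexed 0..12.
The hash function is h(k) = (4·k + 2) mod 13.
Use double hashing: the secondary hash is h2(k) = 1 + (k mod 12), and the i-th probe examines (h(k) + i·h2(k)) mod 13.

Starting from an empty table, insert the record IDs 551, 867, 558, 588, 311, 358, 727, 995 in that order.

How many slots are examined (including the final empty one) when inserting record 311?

2

551 hashes to 9; slot 9 is free -> place at 9.
867 hashes to 12; slot 12 is free -> place at 12.
558 hashes to 11; slot 11 is free -> place at 11.
588 hashes to 1; slot 1 is free -> place at 1.
311 hashes to 11, h2=12; 11 taken -> place at 10.
358 hashes to 4; slot 4 is free -> place at 4.
727 hashes to 11, h2=8; 11 taken -> place at 6.
995 hashes to 4, h2=12; 4 taken -> place at 3.
Table: [-, 588, -, 995, 358, -, 727, -, -, 551, 311, 558, 867]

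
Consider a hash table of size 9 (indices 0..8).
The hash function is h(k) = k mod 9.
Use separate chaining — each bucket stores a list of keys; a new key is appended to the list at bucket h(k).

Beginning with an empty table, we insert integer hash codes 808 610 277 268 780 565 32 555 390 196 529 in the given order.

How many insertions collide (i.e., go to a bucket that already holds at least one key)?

Insert 808: h=7, bucket 7 empty → new chain.
Insert 610: h=7, bucket 7 nonempty → append to chain.
Insert 277: h=7, bucket 7 nonempty → append to chain.
Insert 268: h=7, bucket 7 nonempty → append to chain.
Insert 780: h=6, bucket 6 empty → new chain.
Insert 565: h=7, bucket 7 nonempty → append to chain.
Insert 32: h=5, bucket 5 empty → new chain.
Insert 555: h=6, bucket 6 nonempty → append to chain.
Insert 390: h=3, bucket 3 empty → new chain.
Insert 196: h=7, bucket 7 nonempty → append to chain.
Insert 529: h=7, bucket 7 nonempty → append to chain.
Final buckets:
0: .
1: .
2: .
3: 390
4: .
5: 32
6: 780 -> 555
7: 808 -> 610 -> 277 -> 268 -> 565 -> 196 -> 529
8: .

7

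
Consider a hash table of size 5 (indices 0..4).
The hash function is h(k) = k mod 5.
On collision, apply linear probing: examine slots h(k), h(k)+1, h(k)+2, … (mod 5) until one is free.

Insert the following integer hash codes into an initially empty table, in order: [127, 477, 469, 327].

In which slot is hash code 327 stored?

127 hashes to 2; slot 2 is free → place at 2.
477 hashes to 2; 2 taken → place at 3.
469 hashes to 4; slot 4 is free → place at 4.
327 hashes to 2; 2,3,4 taken → place at 0.
Table: [327, ., 127, 477, 469]

0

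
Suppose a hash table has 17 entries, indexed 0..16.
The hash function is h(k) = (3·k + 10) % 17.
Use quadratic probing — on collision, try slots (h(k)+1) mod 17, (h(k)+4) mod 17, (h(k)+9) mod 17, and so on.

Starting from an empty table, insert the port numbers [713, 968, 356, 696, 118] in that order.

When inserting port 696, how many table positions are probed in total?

4

713: h=7 → slot 7
968: h=7, probe 7,8 → slot 8
356: h=7, probe 7,8,11 → slot 11
696: h=7, probe 7,8,11,16 → slot 16
118: h=7, probe 7,8,11,16,6 → slot 6
Table: [∅, ∅, ∅, ∅, ∅, ∅, 118, 713, 968, ∅, ∅, 356, ∅, ∅, ∅, ∅, 696]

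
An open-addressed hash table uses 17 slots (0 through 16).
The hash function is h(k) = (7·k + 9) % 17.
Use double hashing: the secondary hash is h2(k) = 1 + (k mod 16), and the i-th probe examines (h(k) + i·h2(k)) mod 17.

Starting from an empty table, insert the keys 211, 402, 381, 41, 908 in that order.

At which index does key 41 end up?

211 hashes to 7; slot 7 is free → place at 7.
402 hashes to 1; slot 1 is free → place at 1.
381 hashes to 7, h2=14; 7 taken → place at 4.
41 hashes to 7, h2=10; 7 taken → place at 0.
908 hashes to 7, h2=13; 7 taken → place at 3.
Table: [41, 402, _, 908, 381, _, _, 211, _, _, _, _, _, _, _, _, _]

0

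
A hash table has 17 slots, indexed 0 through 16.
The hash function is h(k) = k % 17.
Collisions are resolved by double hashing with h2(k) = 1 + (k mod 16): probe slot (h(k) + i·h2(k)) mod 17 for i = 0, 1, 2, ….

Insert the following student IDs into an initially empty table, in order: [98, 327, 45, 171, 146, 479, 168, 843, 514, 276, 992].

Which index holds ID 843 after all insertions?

Insert 98: h=13, slot 13 empty → index 13.
Insert 327: h=4, slot 4 empty → index 4.
Insert 45: h=11, slot 11 empty → index 11.
Insert 171: h=1, slot 1 empty → index 1.
Insert 146: h=10, slot 10 empty → index 10.
Insert 479: h=3, slot 3 empty → index 3.
Insert 168: h=15, slot 15 empty → index 15.
Insert 843: h=10, h2=12, slot 10 occupied → index 5.
Insert 514: h=4, h2=3, slot 4 occupied → index 7.
Insert 276: h=4, h2=5, slot 4 occupied → index 9.
Insert 992: h=6, slot 6 empty → index 6.
Table: [_, 171, _, 479, 327, 843, 992, 514, _, 276, 146, 45, _, 98, _, 168, _]

5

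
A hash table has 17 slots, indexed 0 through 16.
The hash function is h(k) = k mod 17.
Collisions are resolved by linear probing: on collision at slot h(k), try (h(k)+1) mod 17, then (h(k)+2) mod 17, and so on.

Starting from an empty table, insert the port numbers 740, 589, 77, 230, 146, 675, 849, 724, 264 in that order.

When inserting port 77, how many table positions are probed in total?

2

Insert 740: h=9, slot 9 empty → index 9.
Insert 589: h=11, slot 11 empty → index 11.
Insert 77: h=9, slot 9 occupied → index 10.
Insert 230: h=9, slots 9,10,11 occupied → index 12.
Insert 146: h=10, slots 10,11,12 occupied → index 13.
Insert 675: h=12, slots 12,13 occupied → index 14.
Insert 849: h=16, slot 16 empty → index 16.
Insert 724: h=10, slots 10,11,12,13,14 occupied → index 15.
Insert 264: h=9, slots 9,10,11,12,13,14,15,16 occupied → index 0.
Table: [264, ∅, ∅, ∅, ∅, ∅, ∅, ∅, ∅, 740, 77, 589, 230, 146, 675, 724, 849]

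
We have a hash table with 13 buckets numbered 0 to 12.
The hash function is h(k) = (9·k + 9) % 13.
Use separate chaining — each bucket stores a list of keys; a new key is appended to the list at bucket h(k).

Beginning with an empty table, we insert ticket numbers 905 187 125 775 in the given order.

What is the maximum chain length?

905 -> bucket 3
187 -> bucket 2
125 -> bucket 3 (collision)
775 -> bucket 3 (collision)
Final buckets:
0: _
1: _
2: 187
3: 905 -> 125 -> 775
4: _
5: _
6: _
7: _
8: _
9: _
10: _
11: _
12: _

3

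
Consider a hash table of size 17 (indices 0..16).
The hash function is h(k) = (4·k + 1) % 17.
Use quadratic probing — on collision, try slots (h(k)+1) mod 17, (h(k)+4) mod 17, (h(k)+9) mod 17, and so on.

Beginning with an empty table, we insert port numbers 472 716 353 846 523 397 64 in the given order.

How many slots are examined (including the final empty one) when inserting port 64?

5

Insert 472: h=2, slot 2 empty → index 2.
Insert 716: h=9, slot 9 empty → index 9.
Insert 353: h=2, slot 2 occupied → index 3.
Insert 846: h=2, slots 2,3 occupied → index 6.
Insert 523: h=2, slots 2,3,6 occupied → index 11.
Insert 397: h=8, slot 8 empty → index 8.
Insert 64: h=2, slots 2,3,6,11 occupied → index 1.
Table: [—, 64, 472, 353, —, —, 846, —, 397, 716, —, 523, —, —, —, —, —]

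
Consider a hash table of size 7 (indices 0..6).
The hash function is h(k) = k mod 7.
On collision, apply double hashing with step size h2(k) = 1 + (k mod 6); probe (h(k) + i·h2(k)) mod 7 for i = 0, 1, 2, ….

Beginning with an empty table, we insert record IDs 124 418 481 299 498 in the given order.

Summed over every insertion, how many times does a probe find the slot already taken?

3

Insert 124: h=5, slot 5 empty => index 5.
Insert 418: h=5, h2=5, slot 5 occupied => index 3.
Insert 481: h=5, h2=2, slot 5 occupied => index 0.
Insert 299: h=5, h2=6, slot 5 occupied => index 4.
Insert 498: h=1, slot 1 empty => index 1.
Table: [481, 498, -, 418, 299, 124, -]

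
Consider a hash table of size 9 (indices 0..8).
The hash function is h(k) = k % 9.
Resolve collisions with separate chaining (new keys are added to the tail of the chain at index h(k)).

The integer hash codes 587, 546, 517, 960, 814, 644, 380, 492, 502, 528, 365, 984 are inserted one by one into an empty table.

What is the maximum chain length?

4

Insert 587: h=2, bucket 2 empty → new chain.
Insert 546: h=6, bucket 6 empty → new chain.
Insert 517: h=4, bucket 4 empty → new chain.
Insert 960: h=6, bucket 6 nonempty → append to chain.
Insert 814: h=4, bucket 4 nonempty → append to chain.
Insert 644: h=5, bucket 5 empty → new chain.
Insert 380: h=2, bucket 2 nonempty → append to chain.
Insert 492: h=6, bucket 6 nonempty → append to chain.
Insert 502: h=7, bucket 7 empty → new chain.
Insert 528: h=6, bucket 6 nonempty → append to chain.
Insert 365: h=5, bucket 5 nonempty → append to chain.
Insert 984: h=3, bucket 3 empty → new chain.
Final buckets:
0: -
1: -
2: 587 -> 380
3: 984
4: 517 -> 814
5: 644 -> 365
6: 546 -> 960 -> 492 -> 528
7: 502
8: -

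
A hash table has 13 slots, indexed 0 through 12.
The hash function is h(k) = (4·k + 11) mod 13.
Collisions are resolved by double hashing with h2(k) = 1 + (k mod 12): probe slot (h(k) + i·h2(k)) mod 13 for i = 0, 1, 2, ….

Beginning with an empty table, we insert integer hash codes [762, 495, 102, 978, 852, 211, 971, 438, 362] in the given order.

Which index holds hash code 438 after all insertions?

9

Insert 762: h=4, slot 4 empty => index 4.
Insert 495: h=2, slot 2 empty => index 2.
Insert 102: h=3, slot 3 empty => index 3.
Insert 978: h=10, slot 10 empty => index 10.
Insert 852: h=0, slot 0 empty => index 0.
Insert 211: h=10, h2=8, slot 10 occupied => index 5.
Insert 971: h=8, slot 8 empty => index 8.
Insert 438: h=8, h2=7, slots 8,2 occupied => index 9.
Insert 362: h=3, h2=3, slot 3 occupied => index 6.
Table: [852, —, 495, 102, 762, 211, 362, —, 971, 438, 978, —, —]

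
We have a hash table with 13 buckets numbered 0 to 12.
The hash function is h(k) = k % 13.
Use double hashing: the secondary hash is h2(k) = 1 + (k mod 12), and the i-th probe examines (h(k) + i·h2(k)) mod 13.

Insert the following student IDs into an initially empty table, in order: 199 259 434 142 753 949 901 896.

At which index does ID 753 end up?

9

199 hashes to 4; slot 4 is free -> place at 4.
259 hashes to 12; slot 12 is free -> place at 12.
434 hashes to 5; slot 5 is free -> place at 5.
142 hashes to 12, h2=11; 12 taken -> place at 10.
753 hashes to 12, h2=10; 12 taken -> place at 9.
949 hashes to 0; slot 0 is free -> place at 0.
901 hashes to 4, h2=2; 4 taken -> place at 6.
896 hashes to 12, h2=9; 12 taken -> place at 8.
Table: [949, ., ., ., 199, 434, 901, ., 896, 753, 142, ., 259]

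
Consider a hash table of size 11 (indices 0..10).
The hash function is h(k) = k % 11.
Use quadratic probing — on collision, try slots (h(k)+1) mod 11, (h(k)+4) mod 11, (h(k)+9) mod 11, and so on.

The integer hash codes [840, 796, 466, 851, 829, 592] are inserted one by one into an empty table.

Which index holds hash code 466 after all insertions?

8

840: h=4 => slot 4
796: h=4, probe 4,5 => slot 5
466: h=4, probe 4,5,8 => slot 8
851: h=4, probe 4,5,8,2 => slot 2
829: h=4, probe 4,5,8,2,9 => slot 9
592: h=9, probe 9,10 => slot 10
Table: [—, —, 851, —, 840, 796, —, —, 466, 829, 592]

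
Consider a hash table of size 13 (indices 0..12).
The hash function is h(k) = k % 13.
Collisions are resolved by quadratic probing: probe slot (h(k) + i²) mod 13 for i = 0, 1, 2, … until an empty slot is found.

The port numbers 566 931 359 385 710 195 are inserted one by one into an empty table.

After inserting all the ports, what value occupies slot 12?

385

566: h=7 -> slot 7
931: h=8 -> slot 8
359: h=8, probe 8,9 -> slot 9
385: h=8, probe 8,9,12 -> slot 12
710: h=8, probe 8,9,12,4 -> slot 4
195: h=0 -> slot 0
Table: [195, ∅, ∅, ∅, 710, ∅, ∅, 566, 931, 359, ∅, ∅, 385]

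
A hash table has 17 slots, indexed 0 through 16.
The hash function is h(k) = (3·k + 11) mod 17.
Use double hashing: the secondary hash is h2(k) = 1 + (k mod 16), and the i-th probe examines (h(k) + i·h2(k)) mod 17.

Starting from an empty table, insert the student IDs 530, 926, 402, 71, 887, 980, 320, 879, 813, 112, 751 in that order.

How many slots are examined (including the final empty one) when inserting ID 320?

3

Insert 530: h=3, slot 3 empty => index 3.
Insert 926: h=1, slot 1 empty => index 1.
Insert 402: h=10, slot 10 empty => index 10.
Insert 71: h=3, h2=8, slot 3 occupied => index 11.
Insert 887: h=3, h2=8, slots 3,11 occupied => index 2.
Insert 980: h=10, h2=5, slot 10 occupied => index 15.
Insert 320: h=2, h2=1, slots 2,3 occupied => index 4.
Insert 879: h=13, slot 13 empty => index 13.
Insert 813: h=2, h2=14, slot 2 occupied => index 16.
Insert 112: h=7, slot 7 empty => index 7.
Insert 751: h=3, h2=16, slots 3,2,1 occupied => index 0.
Table: [751, 926, 887, 530, 320, —, —, 112, —, —, 402, 71, —, 879, —, 980, 813]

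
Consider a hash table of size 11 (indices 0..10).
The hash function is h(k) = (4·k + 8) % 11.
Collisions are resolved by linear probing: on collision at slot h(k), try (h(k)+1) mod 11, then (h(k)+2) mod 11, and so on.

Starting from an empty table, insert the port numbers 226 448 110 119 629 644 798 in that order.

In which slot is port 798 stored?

2

226 hashes to 10; slot 10 is free => place at 10.
448 hashes to 7; slot 7 is free => place at 7.
110 hashes to 8; slot 8 is free => place at 8.
119 hashes to 0; slot 0 is free => place at 0.
629 hashes to 5; slot 5 is free => place at 5.
644 hashes to 10; 10,0 taken => place at 1.
798 hashes to 10; 10,0,1 taken => place at 2.
Table: [119, 644, 798, -, -, 629, -, 448, 110, -, 226]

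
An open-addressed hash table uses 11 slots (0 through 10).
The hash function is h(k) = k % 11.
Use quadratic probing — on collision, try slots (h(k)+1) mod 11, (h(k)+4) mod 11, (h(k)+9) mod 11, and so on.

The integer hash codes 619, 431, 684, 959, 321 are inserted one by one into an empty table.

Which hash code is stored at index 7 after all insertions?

619: h=3 -> slot 3
431: h=2 -> slot 2
684: h=2, probe 2,3,6 -> slot 6
959: h=2, probe 2,3,6,0 -> slot 0
321: h=2, probe 2,3,6,0,7 -> slot 7
Table: [959, -, 431, 619, -, -, 684, 321, -, -, -]

321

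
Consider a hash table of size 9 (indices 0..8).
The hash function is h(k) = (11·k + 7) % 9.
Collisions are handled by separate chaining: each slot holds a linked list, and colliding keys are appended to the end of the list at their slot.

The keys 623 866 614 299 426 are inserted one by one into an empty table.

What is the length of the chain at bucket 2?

Insert 623: h=2, bucket 2 empty -> new chain.
Insert 866: h=2, bucket 2 nonempty -> append to chain.
Insert 614: h=2, bucket 2 nonempty -> append to chain.
Insert 299: h=2, bucket 2 nonempty -> append to chain.
Insert 426: h=4, bucket 4 empty -> new chain.
Final buckets:
0: —
1: —
2: 623 -> 866 -> 614 -> 299
3: —
4: 426
5: —
6: —
7: —
8: —

4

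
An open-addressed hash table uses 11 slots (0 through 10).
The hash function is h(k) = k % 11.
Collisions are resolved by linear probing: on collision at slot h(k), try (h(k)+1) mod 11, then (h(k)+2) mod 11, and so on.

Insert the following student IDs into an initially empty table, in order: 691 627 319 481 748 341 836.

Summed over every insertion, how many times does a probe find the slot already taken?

10

691 hashes to 9; slot 9 is free -> place at 9.
627 hashes to 0; slot 0 is free -> place at 0.
319 hashes to 0; 0 taken -> place at 1.
481 hashes to 8; slot 8 is free -> place at 8.
748 hashes to 0; 0,1 taken -> place at 2.
341 hashes to 0; 0,1,2 taken -> place at 3.
836 hashes to 0; 0,1,2,3 taken -> place at 4.
Table: [627, 319, 748, 341, 836, —, —, —, 481, 691, —]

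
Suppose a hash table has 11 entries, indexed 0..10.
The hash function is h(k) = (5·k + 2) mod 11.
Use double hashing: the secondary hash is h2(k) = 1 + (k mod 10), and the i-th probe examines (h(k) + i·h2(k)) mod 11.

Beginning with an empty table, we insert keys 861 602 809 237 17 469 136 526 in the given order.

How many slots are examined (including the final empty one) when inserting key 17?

861: h=6 => slot 6
602: h=9 => slot 9
809: h=10 => slot 10
237: h=10, h2=8, probe 10,7 => slot 7
17: h=10, h2=8, probe 10,7,4 => slot 4
469: h=4, h2=10, probe 4,3 => slot 3
136: h=0 => slot 0
526: h=3, h2=7, probe 3,10,6,2 => slot 2
Table: [136, ., 526, 469, 17, ., 861, 237, ., 602, 809]

3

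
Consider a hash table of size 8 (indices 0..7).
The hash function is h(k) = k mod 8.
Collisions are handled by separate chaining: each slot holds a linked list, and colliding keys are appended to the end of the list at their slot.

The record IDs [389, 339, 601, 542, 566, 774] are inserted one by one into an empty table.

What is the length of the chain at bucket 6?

3

389 -> bucket 5
339 -> bucket 3
601 -> bucket 1
542 -> bucket 6
566 -> bucket 6 (collision)
774 -> bucket 6 (collision)
Final buckets:
0: ∅
1: 601
2: ∅
3: 339
4: ∅
5: 389
6: 542 -> 566 -> 774
7: ∅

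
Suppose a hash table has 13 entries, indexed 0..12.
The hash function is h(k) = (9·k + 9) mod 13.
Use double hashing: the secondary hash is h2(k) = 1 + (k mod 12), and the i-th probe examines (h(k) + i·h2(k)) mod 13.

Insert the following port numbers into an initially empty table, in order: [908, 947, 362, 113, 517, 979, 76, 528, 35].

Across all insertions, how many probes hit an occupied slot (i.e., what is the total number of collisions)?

6

908: h=4 → slot 4
947: h=4, h2=12, probe 4,3 → slot 3
362: h=4, h2=3, probe 4,7 → slot 7
113: h=12 → slot 12
517: h=8 → slot 8
979: h=6 → slot 6
76: h=4, h2=5, probe 4,9 → slot 9
528: h=3, h2=1, probe 3,4,5 → slot 5
35: h=12, h2=12, probe 12,11 → slot 11
Table: [—, —, —, 947, 908, 528, 979, 362, 517, 76, —, 35, 113]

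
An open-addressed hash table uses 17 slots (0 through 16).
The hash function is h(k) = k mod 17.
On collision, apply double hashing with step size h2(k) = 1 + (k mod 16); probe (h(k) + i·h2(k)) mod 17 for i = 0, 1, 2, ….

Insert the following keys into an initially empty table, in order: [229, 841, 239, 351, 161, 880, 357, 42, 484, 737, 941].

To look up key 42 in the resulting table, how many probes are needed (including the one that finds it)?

2

Insert 229: h=8, slot 8 empty => index 8.
Insert 841: h=8, h2=10, slot 8 occupied => index 1.
Insert 239: h=1, h2=16, slot 1 occupied => index 0.
Insert 351: h=11, slot 11 empty => index 11.
Insert 161: h=8, h2=2, slot 8 occupied => index 10.
Insert 880: h=13, slot 13 empty => index 13.
Insert 357: h=0, h2=6, slot 0 occupied => index 6.
Insert 42: h=8, h2=11, slot 8 occupied => index 2.
Insert 484: h=8, h2=5, slots 8,13,1,6,11 occupied => index 16.
Insert 737: h=6, h2=2, slots 6,8,10 occupied => index 12.
Insert 941: h=6, h2=14, slot 6 occupied => index 3.
Table: [239, 841, 42, 941, -, -, 357, -, 229, -, 161, 351, 737, 880, -, -, 484]
Lookup 42: h=8, h2=11, probe 8,2 → found at 2.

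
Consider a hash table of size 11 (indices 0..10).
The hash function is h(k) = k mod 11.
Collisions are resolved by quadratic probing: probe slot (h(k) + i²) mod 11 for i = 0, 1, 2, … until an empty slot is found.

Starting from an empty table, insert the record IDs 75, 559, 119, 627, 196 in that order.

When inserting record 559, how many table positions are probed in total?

2

75: h=9 → slot 9
559: h=9, probe 9,10 → slot 10
119: h=9, probe 9,10,2 → slot 2
627: h=0 → slot 0
196: h=9, probe 9,10,2,7 → slot 7
Table: [627, _, 119, _, _, _, _, 196, _, 75, 559]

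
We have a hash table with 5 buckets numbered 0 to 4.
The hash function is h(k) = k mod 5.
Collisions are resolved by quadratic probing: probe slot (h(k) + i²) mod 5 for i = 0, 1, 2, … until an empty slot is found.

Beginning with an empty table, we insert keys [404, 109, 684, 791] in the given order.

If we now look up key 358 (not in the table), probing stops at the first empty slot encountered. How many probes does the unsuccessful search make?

404: h=4 -> slot 4
109: h=4, probe 4,0 -> slot 0
684: h=4, probe 4,0,3 -> slot 3
791: h=1 -> slot 1
Table: [109, 791, —, 684, 404]
Lookup 358: h=3, probe 3,4,2 → slot 2 empty, not found.

3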